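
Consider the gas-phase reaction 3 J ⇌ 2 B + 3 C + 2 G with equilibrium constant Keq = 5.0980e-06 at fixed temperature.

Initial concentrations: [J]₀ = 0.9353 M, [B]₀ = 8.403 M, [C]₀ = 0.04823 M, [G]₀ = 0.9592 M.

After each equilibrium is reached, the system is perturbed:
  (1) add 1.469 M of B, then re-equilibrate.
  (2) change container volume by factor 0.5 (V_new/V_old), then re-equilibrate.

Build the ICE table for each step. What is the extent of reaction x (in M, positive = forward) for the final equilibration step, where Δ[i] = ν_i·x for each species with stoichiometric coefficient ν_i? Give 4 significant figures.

x = -0.001546 M

Q₀ = 0.008908 vs Keq = 5.0980e-06 ⇒ Q>K, reverse
Step 1:
                   J          B          C          G
  I           0.9353      8.403    0.04823     0.9592
  C          0.04394   -0.02929   -0.04394   -0.02929
  E           0.9792      8.374    0.00429     0.9299
  solve Keq expr → x = -0.01465; check Q = 5.0980e-06
Then add 1.469 M of B.
Step 2:
                   J          B          C          G
  I           0.9792      9.843    0.00429     0.9299
  C       4.3564e-04 -2.9043e-04 -4.3564e-04 -2.9043e-04
  E           0.9797      9.842   0.003854     0.9296
  solve Keq expr → x = -1.4521e-04; check Q = 5.0980e-06
Then change container volume by factor 0.5 (V_new/V_old).
Step 3:
                   J          B          C          G
  I            1.959      19.68   0.007709      1.859
  C         0.004638  -0.003092  -0.004638  -0.003092
  E            1.964      19.68    0.00307      1.856
  solve Keq expr → x = -0.001546; check Q = 5.0980e-06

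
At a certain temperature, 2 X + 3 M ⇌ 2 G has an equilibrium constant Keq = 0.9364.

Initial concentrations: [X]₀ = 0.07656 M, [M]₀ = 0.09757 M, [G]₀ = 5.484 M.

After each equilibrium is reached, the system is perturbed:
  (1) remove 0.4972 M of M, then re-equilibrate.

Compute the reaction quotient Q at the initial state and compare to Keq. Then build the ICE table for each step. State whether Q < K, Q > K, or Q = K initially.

Q₀ = 5.5239e+06 vs Keq = 0.9364 ⇒ Q>K, reverse
Step 1:
                   X          M          G
  Initial    0.07656    0.09757      5.484
  Change       1.334      2.001     -1.334
  Equil        1.411      2.099       4.15
  solve Keq expr → x = -0.667; check Q = 0.9364
Then remove 0.4972 M of M.
Step 2:
                   X          M          G
  Initial      1.411      1.601       4.15
  Change      0.1836     0.2754    -0.1836
  Equil        1.594      1.877      3.966
  solve Keq expr → x = -0.09179; check Q = 0.9364

Q₀ = 5.5239e+06; Q > K (proceeds reverse)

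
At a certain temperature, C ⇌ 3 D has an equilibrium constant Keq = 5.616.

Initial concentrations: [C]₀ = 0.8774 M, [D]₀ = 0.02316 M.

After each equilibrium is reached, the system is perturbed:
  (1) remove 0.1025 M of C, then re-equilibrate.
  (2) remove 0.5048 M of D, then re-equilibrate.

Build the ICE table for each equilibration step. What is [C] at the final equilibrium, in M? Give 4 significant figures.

[C]_eq = 0.2441 M

Q₀ = 1.4159e-05 vs Keq = 5.616 ⇒ Q<K, forward
Step 1:
                    C           D
  init         0.8774     0.02316
  Δ           -0.4415       1.325
  eq           0.4359       1.348
  solve Keq expr → x = 0.4415; check Q = 5.616
Then remove 0.1025 M of C.
Step 2:
                    C           D
  init         0.3334       1.348
  Δ           0.02743    -0.08229
  eq           0.3608       1.265
  solve Keq expr → x = -0.02743; check Q = 5.616
Then remove 0.5048 M of D.
Step 3:
                    C           D
  init         0.3608      0.7606
  Δ           -0.1167      0.3502
  eq           0.2441       1.111
  solve Keq expr → x = 0.1167; check Q = 5.616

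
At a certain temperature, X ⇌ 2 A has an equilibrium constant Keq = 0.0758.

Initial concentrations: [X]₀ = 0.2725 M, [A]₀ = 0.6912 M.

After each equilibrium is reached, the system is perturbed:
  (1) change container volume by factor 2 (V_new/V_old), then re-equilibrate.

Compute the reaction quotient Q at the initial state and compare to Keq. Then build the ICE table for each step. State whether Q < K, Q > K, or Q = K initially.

Q₀ = 1.753 vs Keq = 0.0758 ⇒ Q>K, reverse
Step 1:
                   X          A
  init        0.2725     0.6912
  Δ           0.2464    -0.4929
  eq          0.5189     0.1983
  solve Keq expr → x = -0.2464; check Q = 0.0758
Then change container volume by factor 2 (V_new/V_old).
Step 2:
                   X          A
  init        0.2595    0.09917
  Δ         -0.01805    0.03611
  eq          0.2414     0.1353
  solve Keq expr → x = 0.01805; check Q = 0.0758

Q₀ = 1.753; Q > K (proceeds reverse)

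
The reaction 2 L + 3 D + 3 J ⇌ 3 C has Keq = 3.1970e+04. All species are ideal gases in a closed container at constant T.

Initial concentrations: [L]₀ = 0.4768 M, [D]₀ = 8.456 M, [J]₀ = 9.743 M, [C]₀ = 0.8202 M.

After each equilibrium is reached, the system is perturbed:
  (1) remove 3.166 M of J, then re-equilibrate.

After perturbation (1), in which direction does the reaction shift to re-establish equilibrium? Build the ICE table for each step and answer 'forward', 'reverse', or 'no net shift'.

Direction: reverse

Q₀ = 4.3402e-06 vs Keq = 3.1970e+04 ⇒ Q<K, forward
Step 1:
                    L           D           J           C
  I            0.4768       8.456       9.743      0.8202
  C           -0.4768     -0.7152     -0.7152      0.7152
  E        1.8214e-05       7.741       9.028       1.535
  solve Keq expr → x = 0.2384; check Q = 3.1970e+04
Then remove 3.166 M of J.
Step 2:
                    L           D           J           C
  I        1.8214e-05       7.741       5.862       1.535
  C        1.6596e-05  2.4895e-05  2.4895e-05 -2.4895e-05
  E        3.4810e-05       7.741       5.862       1.535
  solve Keq expr → x = -8.2982e-06; check Q = 3.1970e+04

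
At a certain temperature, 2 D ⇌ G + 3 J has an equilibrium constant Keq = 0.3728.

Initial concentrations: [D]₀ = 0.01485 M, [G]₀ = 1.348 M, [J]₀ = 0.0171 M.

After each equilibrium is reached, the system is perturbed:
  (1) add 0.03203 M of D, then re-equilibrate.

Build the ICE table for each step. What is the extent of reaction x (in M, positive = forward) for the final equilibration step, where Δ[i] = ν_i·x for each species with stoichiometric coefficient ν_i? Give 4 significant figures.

Q₀ = 0.03057 vs Keq = 0.3728 ⇒ Q<K, forward
Step 1:
                    D           G           J
  Initial     0.01485       1.348      0.0171
  Change    -0.006485    0.003242    0.009727
  Equil      0.008365       1.351     0.02683
  solve Keq expr → x = 0.003242; check Q = 0.3728
Then add 0.03203 M of D.
Step 2:
                    D           G           J
  Initial      0.0404       1.351     0.02683
  Change     -0.01727    0.008635      0.0259
  Equil       0.02313        1.36     0.05273
  solve Keq expr → x = 0.008635; check Q = 0.3728

x = 0.008635 M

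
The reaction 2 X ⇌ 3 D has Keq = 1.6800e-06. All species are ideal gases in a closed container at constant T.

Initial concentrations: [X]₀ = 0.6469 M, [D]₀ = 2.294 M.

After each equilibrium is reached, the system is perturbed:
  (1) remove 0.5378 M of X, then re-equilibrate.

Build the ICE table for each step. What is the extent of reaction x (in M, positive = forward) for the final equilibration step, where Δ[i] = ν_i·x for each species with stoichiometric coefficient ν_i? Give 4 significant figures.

Q₀ = 28.85 vs Keq = 1.6800e-06 ⇒ Q>K, reverse
Step 1:
                  X         D
  Initial    0.6469     2.294
  Change      1.516    -2.274
  Equil       2.163   0.01988
  solve Keq expr → x = -0.758; check Q = 1.6800e-06
Then remove 0.5378 M of X.
Step 2:
                  X         D
  Initial     1.625   0.01988
  Change    0.00229 -0.003435
  Equil       1.627   0.01645
  solve Keq expr → x = -0.001145; check Q = 1.6800e-06

x = -0.001145 M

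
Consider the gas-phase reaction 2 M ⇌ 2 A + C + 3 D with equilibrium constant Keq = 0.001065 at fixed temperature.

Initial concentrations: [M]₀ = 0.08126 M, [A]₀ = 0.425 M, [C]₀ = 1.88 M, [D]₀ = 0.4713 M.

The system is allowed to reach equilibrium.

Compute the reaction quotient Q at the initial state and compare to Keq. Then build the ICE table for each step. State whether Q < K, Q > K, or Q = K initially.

Q₀ = 5.384 vs Keq = 0.001065 ⇒ Q>K, reverse
Step 1:
                    M           A           C           D
  Initial     0.08126       0.425        1.88      0.4713
  Change        0.235      -0.235     -0.1175     -0.3525
  Equil        0.3163        0.19       1.762      0.1188
  solve Keq expr → x = -0.1175; check Q = 0.001065

Q₀ = 5.384; Q > K (proceeds reverse)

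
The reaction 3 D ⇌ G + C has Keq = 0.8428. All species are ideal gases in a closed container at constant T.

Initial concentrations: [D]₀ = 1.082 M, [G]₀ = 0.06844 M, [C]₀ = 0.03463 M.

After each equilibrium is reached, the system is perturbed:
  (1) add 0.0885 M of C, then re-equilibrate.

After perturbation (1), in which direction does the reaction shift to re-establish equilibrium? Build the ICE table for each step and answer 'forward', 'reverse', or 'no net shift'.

Direction: reverse

Q₀ = 0.001871 vs Keq = 0.8428 ⇒ Q<K, forward
Step 1:
                  D         G         C
  init        1.082   0.06844   0.03463
  Δ         -0.6444    0.2148    0.2148
  eq         0.4376    0.2832    0.2494
  solve Keq expr → x = 0.2148; check Q = 0.8428
Then add 0.0885 M of C.
Step 2:
                  D         G         C
  init       0.4376    0.2832    0.3379
  Δ          0.0345   -0.0115   -0.0115
  eq         0.4721    0.2717    0.3264
  solve Keq expr → x = -0.0115; check Q = 0.8428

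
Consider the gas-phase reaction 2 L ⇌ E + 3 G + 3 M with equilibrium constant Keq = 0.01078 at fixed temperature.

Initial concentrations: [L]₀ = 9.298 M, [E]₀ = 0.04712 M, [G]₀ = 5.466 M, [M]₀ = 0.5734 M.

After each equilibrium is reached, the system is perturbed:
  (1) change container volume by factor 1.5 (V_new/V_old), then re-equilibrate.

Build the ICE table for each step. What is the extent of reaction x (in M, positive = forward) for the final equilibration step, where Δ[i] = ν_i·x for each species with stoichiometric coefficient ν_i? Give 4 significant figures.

x = 0.04199 M

Q₀ = 0.01678 vs Keq = 0.01078 ⇒ Q>K, reverse
Step 1:
                    L           E           G           M
  Initial       9.298     0.04712       5.466      0.5734
  Change      0.02096    -0.01048    -0.03144    -0.03144
  Equil         9.319     0.03664       5.435       0.542
  solve Keq expr → x = -0.01048; check Q = 0.01078
Then change container volume by factor 1.5 (V_new/V_old).
Step 2:
                    L           E           G           M
  Initial       6.213     0.02443       3.623      0.3613
  Change     -0.08398     0.04199       0.126       0.126
  Equil         6.129     0.06642       3.749      0.4873
  solve Keq expr → x = 0.04199; check Q = 0.01078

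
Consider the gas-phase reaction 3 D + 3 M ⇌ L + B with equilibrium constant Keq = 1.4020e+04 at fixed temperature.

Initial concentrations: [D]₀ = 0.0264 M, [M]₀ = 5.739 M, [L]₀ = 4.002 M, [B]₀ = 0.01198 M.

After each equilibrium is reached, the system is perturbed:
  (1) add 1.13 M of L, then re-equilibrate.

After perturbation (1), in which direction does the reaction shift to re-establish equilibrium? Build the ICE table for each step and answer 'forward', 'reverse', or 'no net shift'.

Direction: reverse

Q₀ = 13.79 vs Keq = 1.4020e+04 ⇒ Q<K, forward
Step 1:
                    D           M           L           B
  init         0.0264       5.739       4.002     0.01198
  Δ          -0.02328    -0.02328    0.007762    0.007762
  eq         0.003115       5.716        4.01     0.01974
  solve Keq expr → x = 0.007762; check Q = 1.4020e+04
Then add 1.13 M of L.
Step 2:
                    D           M           L           B
  init       0.003115       5.716        5.14     0.01974
  Δ        2.6359e-04  2.6359e-04 -8.7864e-05 -8.7864e-05
  eq         0.003379       5.716        5.14     0.01965
  solve Keq expr → x = -8.7864e-05; check Q = 1.4020e+04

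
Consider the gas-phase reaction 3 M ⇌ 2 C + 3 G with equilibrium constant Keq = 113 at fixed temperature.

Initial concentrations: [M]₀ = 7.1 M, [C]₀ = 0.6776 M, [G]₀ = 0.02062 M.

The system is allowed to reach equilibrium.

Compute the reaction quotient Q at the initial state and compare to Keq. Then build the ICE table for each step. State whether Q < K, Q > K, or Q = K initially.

Q₀ = 1.1247e-08; Q < K (proceeds forward)

Q₀ = 1.1247e-08 vs Keq = 113 ⇒ Q<K, forward
Step 1:
                  M         C         G
  init          7.1    0.6776   0.02062
  Δ           -4.71      3.14      4.71
  eq           2.39     3.818     4.731
  solve Keq expr → x = 1.57; check Q = 113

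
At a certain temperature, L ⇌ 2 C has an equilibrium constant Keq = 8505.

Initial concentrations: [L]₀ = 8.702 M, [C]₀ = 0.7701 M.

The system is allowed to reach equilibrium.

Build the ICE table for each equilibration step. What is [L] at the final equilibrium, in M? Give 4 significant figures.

[L]_eq = 0.03851 M

Q₀ = 0.06815 vs Keq = 8505 ⇒ Q<K, forward
Step 1:
                   L          C
  Initial      8.702     0.7701
  Change      -8.663      17.33
  Equil      0.03851       18.1
  solve Keq expr → x = 8.663; check Q = 8505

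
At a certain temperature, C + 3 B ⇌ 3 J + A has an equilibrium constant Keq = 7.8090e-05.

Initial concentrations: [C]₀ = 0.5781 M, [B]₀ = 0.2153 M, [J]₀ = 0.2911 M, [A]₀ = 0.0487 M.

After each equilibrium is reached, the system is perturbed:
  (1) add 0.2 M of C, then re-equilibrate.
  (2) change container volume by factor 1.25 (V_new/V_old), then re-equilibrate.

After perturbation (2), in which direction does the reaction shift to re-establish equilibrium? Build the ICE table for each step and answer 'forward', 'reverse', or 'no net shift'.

Direction: no net shift

Q₀ = 0.2082 vs Keq = 7.8090e-05 ⇒ Q>K, reverse
Step 1:
                  C         B         J         A
  I          0.5781    0.2153    0.2911    0.0487
  C         0.04799     0.144    -0.144  -0.04799
  E          0.6261    0.3593    0.1471 7.1175e-04
  solve Keq expr → x = -0.04799; check Q = 7.8090e-05
Then add 0.2 M of C.
Step 2:
                  C         B         J         A
  I          0.8261    0.3593    0.1471 7.1175e-04
  C       -2.1028e-04 -6.3083e-04 6.3083e-04 2.1028e-04
  E          0.8259    0.3586    0.1478 9.2202e-04
  solve Keq expr → x = 2.1028e-04; check Q = 7.8090e-05
Then change container volume by factor 1.25 (V_new/V_old).
Step 3:
                  C         B         J         A
  I          0.6607    0.2869    0.1182 7.3762e-04
  C               0         0         0         0
  E          0.6607    0.2869    0.1182 7.3762e-04
  solve Keq expr → x = 0; check Q = 7.8090e-05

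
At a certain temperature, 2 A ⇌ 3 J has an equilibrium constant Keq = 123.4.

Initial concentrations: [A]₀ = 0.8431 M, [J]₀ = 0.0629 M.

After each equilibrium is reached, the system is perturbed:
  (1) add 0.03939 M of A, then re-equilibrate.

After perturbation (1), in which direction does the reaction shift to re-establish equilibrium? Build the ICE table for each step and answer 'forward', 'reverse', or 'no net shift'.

Direction: forward

Q₀ = 3.5010e-04 vs Keq = 123.4 ⇒ Q<K, forward
Step 1:
                   A          J
  init        0.8431     0.0629
  Δ          -0.7308      1.096
  eq          0.1123      1.159
  solve Keq expr → x = 0.3654; check Q = 123.4
Then add 0.03939 M of A.
Step 2:
                   A          J
  init        0.1517      1.159
  Δ         -0.03228    0.04842
  eq          0.1194      1.207
  solve Keq expr → x = 0.01614; check Q = 123.4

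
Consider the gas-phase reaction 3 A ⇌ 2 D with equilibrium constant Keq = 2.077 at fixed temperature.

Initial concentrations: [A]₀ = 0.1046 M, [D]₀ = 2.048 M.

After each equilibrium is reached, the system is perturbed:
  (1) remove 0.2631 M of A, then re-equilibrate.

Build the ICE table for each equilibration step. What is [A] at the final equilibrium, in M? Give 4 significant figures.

[A]_eq = 0.9408 M

Q₀ = 3665 vs Keq = 2.077 ⇒ Q>K, reverse
Step 1:
                   A          D
  init        0.1046      2.048
  Δ           0.8989    -0.5993
  eq           1.003      1.449
  solve Keq expr → x = -0.2996; check Q = 2.077
Then remove 0.2631 M of A.
Step 2:
                   A          D
  init        0.7404      1.449
  Δ           0.2004    -0.1336
  eq          0.9408      1.315
  solve Keq expr → x = -0.0668; check Q = 2.077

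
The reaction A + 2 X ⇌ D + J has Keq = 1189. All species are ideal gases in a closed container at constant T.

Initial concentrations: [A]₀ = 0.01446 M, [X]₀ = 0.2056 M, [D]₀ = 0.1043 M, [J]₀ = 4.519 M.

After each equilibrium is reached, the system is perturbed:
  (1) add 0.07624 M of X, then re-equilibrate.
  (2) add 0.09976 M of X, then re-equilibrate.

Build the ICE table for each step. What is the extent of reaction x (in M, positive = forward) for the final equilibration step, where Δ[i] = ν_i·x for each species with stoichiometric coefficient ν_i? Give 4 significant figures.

x = 0.002702 M

Q₀ = 771.1 vs Keq = 1189 ⇒ Q<K, forward
Step 1:
                   A          X          D          J
  I          0.01446     0.2056     0.1043      4.519
  C        -0.003931  -0.007861   0.003931   0.003931
  E          0.01053     0.1977     0.1082      4.523
  solve Keq expr → x = 0.003931; check Q = 1189
Then add 0.07624 M of X.
Step 2:
                   A          X          D          J
  I          0.01053      0.274     0.1082      4.523
  C        -0.004427  -0.008853   0.004427   0.004427
  E         0.006103     0.2651     0.1127      4.527
  solve Keq expr → x = 0.004427; check Q = 1189
Then add 0.09976 M of X.
Step 3:
                   A          X          D          J
  I         0.006103     0.3649     0.1127      4.527
  C        -0.002702  -0.005403   0.002702   0.002702
  E         0.003401     0.3595     0.1154       4.53
  solve Keq expr → x = 0.002702; check Q = 1189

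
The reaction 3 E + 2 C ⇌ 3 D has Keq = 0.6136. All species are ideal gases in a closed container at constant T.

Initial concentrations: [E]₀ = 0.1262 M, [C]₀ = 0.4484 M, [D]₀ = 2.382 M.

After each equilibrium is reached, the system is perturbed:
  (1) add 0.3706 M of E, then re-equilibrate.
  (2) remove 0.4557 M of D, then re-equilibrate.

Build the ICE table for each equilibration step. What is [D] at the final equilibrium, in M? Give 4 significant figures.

[D]_eq = 1.11 M

Q₀ = 3.3444e+04 vs Keq = 0.6136 ⇒ Q>K, reverse
Step 1:
                   E          C          D
  init        0.1262     0.4484      2.382
  Δ            1.149     0.7659     -1.149
  eq           1.275      1.214      1.233
  solve Keq expr → x = -0.3829; check Q = 0.6136
Then add 0.3706 M of E.
Step 2:
                   E          C          D
  init         1.646      1.214      1.233
  Δ           -0.143   -0.09534      0.143
  eq           1.503      1.119      1.376
  solve Keq expr → x = 0.04767; check Q = 0.6136
Then remove 0.4557 M of D.
Step 3:
                   E          C          D
  init         1.503      1.119     0.9205
  Δ          -0.1896    -0.1264     0.1896
  eq           1.313     0.9925       1.11
  solve Keq expr → x = 0.06321; check Q = 0.6136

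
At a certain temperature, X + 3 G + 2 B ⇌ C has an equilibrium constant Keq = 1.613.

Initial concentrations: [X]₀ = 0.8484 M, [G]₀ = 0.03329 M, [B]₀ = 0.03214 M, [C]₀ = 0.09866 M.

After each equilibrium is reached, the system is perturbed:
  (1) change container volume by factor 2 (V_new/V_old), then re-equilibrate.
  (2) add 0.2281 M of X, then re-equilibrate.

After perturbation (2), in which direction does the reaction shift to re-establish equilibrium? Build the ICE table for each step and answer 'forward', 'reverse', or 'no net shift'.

Direction: forward

Q₀ = 3.0515e+06 vs Keq = 1.613 ⇒ Q>K, reverse
Step 1:
                  X         G         B         C
  init       0.8484   0.03329   0.03214   0.09866
  Δ         0.09611    0.2883    0.1922  -0.09611
  eq         0.9445    0.3216    0.2244  0.002551
  solve Keq expr → x = -0.09611; check Q = 1.613
Then change container volume by factor 2 (V_new/V_old).
Step 2:
                  X         G         B         C
  init       0.4723    0.1608    0.1122  0.001276
  Δ        0.001231  0.003693  0.002462 -0.001231
  eq         0.4735    0.1645    0.1146 4.4681e-05
  solve Keq expr → x = -0.001231; check Q = 1.613
Then add 0.2281 M of X.
Step 3:
                  X         G         B         C
  init       0.7016    0.1645    0.1146 4.4681e-05
  Δ       -2.1396e-05 -6.4188e-05 -4.2792e-05 2.1396e-05
  eq         0.7016    0.1644    0.1146 6.6077e-05
  solve Keq expr → x = 2.1396e-05; check Q = 1.613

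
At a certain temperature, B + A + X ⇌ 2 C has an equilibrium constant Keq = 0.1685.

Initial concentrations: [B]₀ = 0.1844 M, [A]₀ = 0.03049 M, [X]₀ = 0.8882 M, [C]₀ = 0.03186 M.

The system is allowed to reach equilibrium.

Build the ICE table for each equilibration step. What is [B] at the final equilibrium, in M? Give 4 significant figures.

Q₀ = 0.2033 vs Keq = 0.1685 ⇒ Q>K, reverse
Step 1:
                  B         A         X         C
  Initial    0.1844   0.03049    0.8882   0.03186
  Change   0.001111  0.001111  0.001111 -0.002221
  Equil      0.1855    0.0316    0.8893   0.02964
  solve Keq expr → x = -0.001111; check Q = 0.1685

[B]_eq = 0.1855 M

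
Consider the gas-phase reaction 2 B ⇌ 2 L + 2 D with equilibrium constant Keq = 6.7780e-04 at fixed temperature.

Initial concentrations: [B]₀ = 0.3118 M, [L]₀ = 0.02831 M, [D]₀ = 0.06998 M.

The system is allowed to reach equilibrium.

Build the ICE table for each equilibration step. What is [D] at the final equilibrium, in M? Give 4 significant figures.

Q₀ = 4.0372e-05 vs Keq = 6.7780e-04 ⇒ Q<K, forward
Step 1:
                   B          L          D
  I           0.3118    0.02831    0.06998
  C         -0.03784    0.03784    0.03784
  E            0.274    0.06615     0.1078
  solve Keq expr → x = 0.01892; check Q = 6.7780e-04

[D]_eq = 0.1078 M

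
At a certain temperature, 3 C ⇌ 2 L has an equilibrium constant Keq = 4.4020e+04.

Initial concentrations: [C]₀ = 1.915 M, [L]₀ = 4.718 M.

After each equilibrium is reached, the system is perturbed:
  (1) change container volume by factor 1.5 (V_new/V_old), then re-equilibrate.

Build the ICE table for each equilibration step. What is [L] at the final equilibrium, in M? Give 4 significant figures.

Q₀ = 3.17 vs Keq = 4.4020e+04 ⇒ Q<K, forward
Step 1:
                    C           L
  init          1.915       4.718
  Δ            -1.822       1.215
  eq          0.09282       5.933
  solve Keq expr → x = 0.6074; check Q = 4.4020e+04
Then change container volume by factor 1.5 (V_new/V_old).
Step 2:
                    C           L
  init        0.06188       3.955
  Δ          0.008884   -0.005923
  eq          0.07076       3.949
  solve Keq expr → x = -0.002961; check Q = 4.4020e+04

[L]_eq = 3.949 M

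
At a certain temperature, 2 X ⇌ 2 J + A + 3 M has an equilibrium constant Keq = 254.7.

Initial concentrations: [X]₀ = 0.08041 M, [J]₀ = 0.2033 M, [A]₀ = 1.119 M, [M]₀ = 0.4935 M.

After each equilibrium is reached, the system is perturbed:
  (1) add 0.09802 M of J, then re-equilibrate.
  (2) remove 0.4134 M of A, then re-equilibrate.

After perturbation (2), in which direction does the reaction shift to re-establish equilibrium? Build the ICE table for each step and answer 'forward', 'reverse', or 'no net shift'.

Q₀ = 0.8597 vs Keq = 254.7 ⇒ Q<K, forward
Step 1:
                  X         J         A         M
  init      0.08041    0.2033     1.119    0.4935
  Δ        -0.07178   0.07178   0.03589    0.1077
  eq       0.008634    0.2751     1.155    0.6012
  solve Keq expr → x = 0.03589; check Q = 254.7
Then add 0.09802 M of J.
Step 2:
                  X         J         A         M
  init     0.008634    0.3731     1.155    0.6012
  Δ        0.002856 -0.002856 -0.001428 -0.004284
  eq        0.01149    0.3702     1.153    0.5969
  solve Keq expr → x = -0.001428; check Q = 254.7
Then remove 0.4134 M of A.
Step 3:
                  X         J         A         M
  init      0.01149    0.3702    0.7401    0.5969
  Δ       -0.002151  0.002151  0.001076  0.003227
  eq       0.009339    0.3724    0.7411    0.6001
  solve Keq expr → x = 0.001076; check Q = 254.7

Direction: forward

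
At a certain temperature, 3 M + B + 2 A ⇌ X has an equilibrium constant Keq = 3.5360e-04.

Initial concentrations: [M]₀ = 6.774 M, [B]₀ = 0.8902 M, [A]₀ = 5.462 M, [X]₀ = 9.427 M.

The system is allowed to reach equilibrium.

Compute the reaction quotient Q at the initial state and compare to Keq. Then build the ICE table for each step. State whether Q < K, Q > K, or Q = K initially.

Q₀ = 0.001142; Q > K (proceeds reverse)

Q₀ = 0.001142 vs Keq = 3.5360e-04 ⇒ Q>K, reverse
Step 1:
                   M          B          A          X
  Initial      6.774     0.8902      5.462      9.427
  Change       1.195     0.3982     0.7964    -0.3982
  Equil        7.969      1.288      6.258      9.029
  solve Keq expr → x = -0.3982; check Q = 3.5360e-04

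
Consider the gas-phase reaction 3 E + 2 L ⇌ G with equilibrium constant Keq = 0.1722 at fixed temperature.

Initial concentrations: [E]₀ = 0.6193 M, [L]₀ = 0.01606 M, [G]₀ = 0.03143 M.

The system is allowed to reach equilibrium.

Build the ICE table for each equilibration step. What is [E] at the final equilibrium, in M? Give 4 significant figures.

Q₀ = 513 vs Keq = 0.1722 ⇒ Q>K, reverse
Step 1:
                  E         L         G
  Initial    0.6193   0.01606   0.03143
  Change    0.09315    0.0621  -0.03105
  Equil      0.7124   0.07816 3.8041e-04
  solve Keq expr → x = -0.03105; check Q = 0.1722

[E]_eq = 0.7124 M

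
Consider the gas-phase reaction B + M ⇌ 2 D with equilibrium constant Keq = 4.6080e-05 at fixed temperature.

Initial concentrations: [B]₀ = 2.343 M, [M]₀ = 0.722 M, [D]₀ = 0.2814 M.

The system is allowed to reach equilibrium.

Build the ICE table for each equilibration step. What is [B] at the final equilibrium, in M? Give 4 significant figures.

Q₀ = 0.04681 vs Keq = 4.6080e-05 ⇒ Q>K, reverse
Step 1:
                   B          M          D
  I            2.343      0.722     0.2814
  C           0.1358     0.1358    -0.2715
  E            2.479     0.8578   0.009898
  solve Keq expr → x = -0.1358; check Q = 4.6080e-05

[B]_eq = 2.479 M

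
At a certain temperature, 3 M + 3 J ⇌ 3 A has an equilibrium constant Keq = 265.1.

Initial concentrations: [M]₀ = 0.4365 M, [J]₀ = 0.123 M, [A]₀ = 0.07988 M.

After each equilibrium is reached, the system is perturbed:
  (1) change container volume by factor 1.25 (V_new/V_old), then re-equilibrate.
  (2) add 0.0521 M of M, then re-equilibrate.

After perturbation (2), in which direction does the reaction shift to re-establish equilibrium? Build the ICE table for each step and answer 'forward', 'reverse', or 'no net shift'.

Q₀ = 3.293 vs Keq = 265.1 ⇒ Q<K, forward
Step 1:
                    M           J           A
  Initial      0.4365       0.123     0.07988
  Change     -0.06329    -0.06329     0.06329
  Equil        0.3732     0.05971      0.1432
  solve Keq expr → x = 0.0211; check Q = 265.1
Then change container volume by factor 1.25 (V_new/V_old).
Step 2:
                    M           J           A
  Initial      0.2986     0.04777      0.1145
  Change     0.007005    0.007005   -0.007005
  Equil        0.3056     0.05478      0.1075
  solve Keq expr → x = -0.002335; check Q = 265.1
Then add 0.0521 M of M.
Step 3:
                    M           J           A
  Initial      0.3577     0.05478      0.1075
  Change    -0.005069   -0.005069    0.005069
  Equil        0.3526     0.04971      0.1126
  solve Keq expr → x = 0.00169; check Q = 265.1

Direction: forward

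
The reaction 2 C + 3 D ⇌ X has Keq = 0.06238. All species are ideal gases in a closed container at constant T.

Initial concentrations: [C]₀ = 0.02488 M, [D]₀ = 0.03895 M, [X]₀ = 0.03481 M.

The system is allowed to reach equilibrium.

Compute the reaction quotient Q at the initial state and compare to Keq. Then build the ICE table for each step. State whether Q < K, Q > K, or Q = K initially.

Q₀ = 9.5166e+05; Q > K (proceeds reverse)

Q₀ = 9.5166e+05 vs Keq = 0.06238 ⇒ Q>K, reverse
Step 1:
                  C         D         X
  Initial   0.02488   0.03895   0.03481
  Change    0.06962    0.1044  -0.03481
  Equil      0.0945    0.1434 1.6417e-06
  solve Keq expr → x = -0.03481; check Q = 0.06238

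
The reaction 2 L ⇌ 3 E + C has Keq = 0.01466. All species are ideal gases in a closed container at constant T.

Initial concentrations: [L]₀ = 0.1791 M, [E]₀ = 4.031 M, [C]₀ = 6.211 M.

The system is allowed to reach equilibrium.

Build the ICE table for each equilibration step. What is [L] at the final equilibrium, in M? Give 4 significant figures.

Q₀ = 1.2683e+04 vs Keq = 0.01466 ⇒ Q>K, reverse
Step 1:
                    L           E           C
  I            0.1791       4.031       6.211
  C             2.503      -3.754      -1.251
  E             2.682       0.277        4.96
  solve Keq expr → x = -1.251; check Q = 0.01466

[L]_eq = 2.682 M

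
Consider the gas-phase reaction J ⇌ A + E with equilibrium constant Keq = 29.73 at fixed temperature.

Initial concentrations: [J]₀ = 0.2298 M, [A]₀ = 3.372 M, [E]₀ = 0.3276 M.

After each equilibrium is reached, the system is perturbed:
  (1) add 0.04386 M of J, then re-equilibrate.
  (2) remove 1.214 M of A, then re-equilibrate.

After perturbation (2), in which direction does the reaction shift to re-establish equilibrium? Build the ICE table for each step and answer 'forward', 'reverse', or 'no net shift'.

Direction: forward

Q₀ = 4.807 vs Keq = 29.73 ⇒ Q<K, forward
Step 1:
                   J          A          E
  I           0.2298      3.372     0.3276
  C          -0.1705     0.1705     0.1705
  E          0.05935      3.542     0.4981
  solve Keq expr → x = 0.1705; check Q = 29.73
Then add 0.04386 M of J.
Step 2:
                   J          A          E
  I           0.1032      3.542     0.4981
  C         -0.03857    0.03857    0.03857
  E          0.06464      3.581     0.5366
  solve Keq expr → x = 0.03857; check Q = 29.73
Then remove 1.214 M of A.
Step 3:
                   J          A          E
  I          0.06464      2.367     0.5366
  C         -0.01995    0.01995    0.01995
  E          0.04469      2.387     0.5566
  solve Keq expr → x = 0.01995; check Q = 29.73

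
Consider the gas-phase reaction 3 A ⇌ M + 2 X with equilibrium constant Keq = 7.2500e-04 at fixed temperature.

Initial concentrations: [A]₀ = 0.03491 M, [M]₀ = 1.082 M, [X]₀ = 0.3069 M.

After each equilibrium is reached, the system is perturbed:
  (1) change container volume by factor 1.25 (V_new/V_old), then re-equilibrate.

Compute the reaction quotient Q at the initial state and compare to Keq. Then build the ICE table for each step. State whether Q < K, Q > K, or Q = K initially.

Q₀ = 2395 vs Keq = 7.2500e-04 ⇒ Q>K, reverse
Step 1:
                  A         M         X
  I         0.03491     1.082    0.3069
  C          0.4464   -0.1488   -0.2976
  E          0.4813    0.9332  0.009307
  solve Keq expr → x = -0.1488; check Q = 7.2500e-04
Then change container volume by factor 1.25 (V_new/V_old).
Step 2:
                  A         M         X
  I           0.385    0.7466  0.007446
  C               0         0         0
  E           0.385    0.7466  0.007446
  solve Keq expr → x = 0; check Q = 7.2500e-04

Q₀ = 2395; Q > K (proceeds reverse)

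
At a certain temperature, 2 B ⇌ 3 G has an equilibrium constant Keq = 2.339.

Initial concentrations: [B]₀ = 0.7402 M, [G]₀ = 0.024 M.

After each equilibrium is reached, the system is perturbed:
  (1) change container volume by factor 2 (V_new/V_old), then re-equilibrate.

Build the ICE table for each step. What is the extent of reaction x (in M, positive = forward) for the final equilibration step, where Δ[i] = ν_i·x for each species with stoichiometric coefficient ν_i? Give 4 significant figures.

Q₀ = 2.5231e-05 vs Keq = 2.339 ⇒ Q<K, forward
Step 1:
                  B         G
  I          0.7402     0.024
  C         -0.4083    0.6124
  E          0.3319    0.6364
  solve Keq expr → x = 0.2041; check Q = 2.339
Then change container volume by factor 2 (V_new/V_old).
Step 2:
                  B         G
  I           0.166    0.3182
  C        -0.02621   0.03931
  E          0.1398    0.3575
  solve Keq expr → x = 0.0131; check Q = 2.339

x = 0.0131 M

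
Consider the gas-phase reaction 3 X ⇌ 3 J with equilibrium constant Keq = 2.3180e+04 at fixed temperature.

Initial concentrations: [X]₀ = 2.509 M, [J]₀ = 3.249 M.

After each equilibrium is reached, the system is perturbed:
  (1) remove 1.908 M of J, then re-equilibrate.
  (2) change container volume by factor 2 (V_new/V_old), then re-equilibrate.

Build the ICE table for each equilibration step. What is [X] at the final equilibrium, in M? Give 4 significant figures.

Q₀ = 2.171 vs Keq = 2.3180e+04 ⇒ Q<K, forward
Step 1:
                  X         J
  Initial     2.509     3.249
  Change     -2.314     2.314
  Equil      0.1951     5.563
  solve Keq expr → x = 0.7713; check Q = 2.3180e+04
Then remove 1.908 M of J.
Step 2:
                  X         J
  Initial    0.1951     3.655
  Change   -0.06465   0.06465
  Equil      0.1305      3.72
  solve Keq expr → x = 0.02155; check Q = 2.3180e+04
Then change container volume by factor 2 (V_new/V_old).
Step 3:
                  X         J
  Initial   0.06523      1.86
  Change          0         0
  Equil     0.06523      1.86
  solve Keq expr → x = 0; check Q = 2.3180e+04

[X]_eq = 0.06523 M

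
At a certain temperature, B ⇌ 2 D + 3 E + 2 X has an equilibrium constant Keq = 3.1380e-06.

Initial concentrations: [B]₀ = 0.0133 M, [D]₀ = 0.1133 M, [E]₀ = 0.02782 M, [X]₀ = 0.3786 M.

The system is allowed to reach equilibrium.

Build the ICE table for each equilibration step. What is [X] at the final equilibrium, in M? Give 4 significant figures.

Q₀ = 2.9788e-06 vs Keq = 3.1380e-06 ⇒ Q<K, forward
Step 1:
                    B           D           E           X
  Initial      0.0133      0.1133     0.02782      0.3786
  Change  -1.1758e-04  2.3515e-04  3.5273e-04  2.3515e-04
  Equil       0.01318      0.1135     0.02817      0.3788
  solve Keq expr → x = 1.1758e-04; check Q = 3.1380e-06

[X]_eq = 0.3788 M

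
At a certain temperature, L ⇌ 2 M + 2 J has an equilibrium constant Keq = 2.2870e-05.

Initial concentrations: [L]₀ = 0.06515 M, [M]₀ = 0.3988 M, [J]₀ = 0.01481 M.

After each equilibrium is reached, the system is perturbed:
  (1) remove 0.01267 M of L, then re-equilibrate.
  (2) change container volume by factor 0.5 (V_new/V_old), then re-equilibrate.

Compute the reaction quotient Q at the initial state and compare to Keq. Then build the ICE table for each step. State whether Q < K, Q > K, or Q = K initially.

Q₀ = 5.3543e-04; Q > K (proceeds reverse)

Q₀ = 5.3543e-04 vs Keq = 2.2870e-05 ⇒ Q>K, reverse
Step 1:
                    L           M           J
  Initial     0.06515      0.3988     0.01481
  Change     0.005761    -0.01152    -0.01152
  Equil       0.07091      0.3873    0.003288
  solve Keq expr → x = -0.005761; check Q = 2.2870e-05
Then remove 0.01267 M of L.
Step 2:
                    L           M           J
  Initial     0.05824      0.3873    0.003288
  Change   1.5101e-04 -3.0202e-04 -3.0202e-04
  Equil       0.05839       0.387    0.002986
  solve Keq expr → x = -1.5101e-04; check Q = 2.2870e-05
Then change container volume by factor 0.5 (V_new/V_old).
Step 3:
                    L           M           J
  Initial      0.1168       0.774    0.005972
  Change     0.001917   -0.003833   -0.003833
  Equil        0.1187      0.7701    0.002139
  solve Keq expr → x = -0.001917; check Q = 2.2870e-05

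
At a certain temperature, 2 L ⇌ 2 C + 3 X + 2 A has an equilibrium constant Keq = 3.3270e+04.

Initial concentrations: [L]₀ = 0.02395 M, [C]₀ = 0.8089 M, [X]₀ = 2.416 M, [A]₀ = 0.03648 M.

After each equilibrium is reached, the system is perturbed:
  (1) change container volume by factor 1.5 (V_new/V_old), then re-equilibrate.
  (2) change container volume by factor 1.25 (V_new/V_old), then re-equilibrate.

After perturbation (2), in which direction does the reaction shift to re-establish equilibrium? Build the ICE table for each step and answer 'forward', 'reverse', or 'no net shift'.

Direction: forward

Q₀ = 21.41 vs Keq = 3.3270e+04 ⇒ Q<K, forward
Step 1:
                  L         C         X         A
  init      0.02395    0.8089     2.416   0.03648
  Δ        -0.02291   0.02291   0.03437   0.02291
  eq       0.001039    0.8318      2.45   0.05939
  solve Keq expr → x = 0.01146; check Q = 3.3270e+04
Then change container volume by factor 1.5 (V_new/V_old).
Step 2:
                  L         C         X         A
  init    6.9259e-04    0.5545     1.634   0.03959
  Δ       -4.3812e-04 4.3812e-04 6.5718e-04 4.3812e-04
  eq      2.5447e-04     0.555     1.634   0.04003
  solve Keq expr → x = 2.1906e-04; check Q = 3.3270e+04
Then change container volume by factor 1.25 (V_new/V_old).
Step 3:
                  L         C         X         A
  init    2.0357e-04     0.444     1.307   0.03203
  Δ       -8.6686e-05 8.6686e-05 1.3003e-04 8.6686e-05
  eq      1.1689e-04    0.4441     1.308   0.03211
  solve Keq expr → x = 4.3343e-05; check Q = 3.3270e+04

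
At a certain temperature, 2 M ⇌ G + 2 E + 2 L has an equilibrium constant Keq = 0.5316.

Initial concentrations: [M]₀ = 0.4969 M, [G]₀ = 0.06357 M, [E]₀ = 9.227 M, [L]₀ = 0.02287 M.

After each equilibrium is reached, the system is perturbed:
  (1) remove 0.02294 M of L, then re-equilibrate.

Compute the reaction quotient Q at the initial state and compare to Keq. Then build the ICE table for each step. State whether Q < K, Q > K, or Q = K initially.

Q₀ = 0.01146 vs Keq = 0.5316 ⇒ Q<K, forward
Step 1:
                  M         G         E         L
  Initial    0.4969   0.06357     9.227   0.02287
  Change   -0.07908   0.03954   0.07908   0.07908
  Equil      0.4178    0.1031     9.306    0.1019
  solve Keq expr → x = 0.03954; check Q = 0.5316
Then remove 0.02294 M of L.
Step 2:
                  M         G         E         L
  Initial    0.4178    0.1031     9.306   0.07901
  Change    -0.0155  0.007752    0.0155    0.0155
  Equil      0.4023    0.1109     9.322   0.09451
  solve Keq expr → x = 0.007752; check Q = 0.5316

Q₀ = 0.01146; Q < K (proceeds forward)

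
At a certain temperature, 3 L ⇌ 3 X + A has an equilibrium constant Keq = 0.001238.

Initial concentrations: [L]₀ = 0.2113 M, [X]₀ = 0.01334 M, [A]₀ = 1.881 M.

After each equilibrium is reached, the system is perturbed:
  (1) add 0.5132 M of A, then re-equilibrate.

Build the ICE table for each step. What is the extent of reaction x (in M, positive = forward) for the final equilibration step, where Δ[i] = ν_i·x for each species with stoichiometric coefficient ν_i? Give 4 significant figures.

Q₀ = 4.7332e-04 vs Keq = 0.001238 ⇒ Q<K, forward
Step 1:
                  L         X         A
  I          0.2113   0.01334     1.881
  C       -0.004632  0.004632  0.001544
  E          0.2067   0.01797     1.883
  solve Keq expr → x = 0.001544; check Q = 0.001238
Then add 0.5132 M of A.
Step 2:
                  L         X         A
  I          0.2067   0.01797     2.396
  C        0.001284 -0.001284 -4.2789e-04
  E           0.208   0.01669     2.395
  solve Keq expr → x = -4.2789e-04; check Q = 0.001238

x = -4.2789e-04 M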